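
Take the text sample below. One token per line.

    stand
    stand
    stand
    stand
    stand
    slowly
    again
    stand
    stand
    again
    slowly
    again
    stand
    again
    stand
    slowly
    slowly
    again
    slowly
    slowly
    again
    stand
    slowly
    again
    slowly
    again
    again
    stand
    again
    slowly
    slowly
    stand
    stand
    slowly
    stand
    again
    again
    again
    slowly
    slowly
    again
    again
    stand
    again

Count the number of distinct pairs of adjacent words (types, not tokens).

44 tokens → 43 bigram windows in total.
Repeated bigrams (each contributes count−1 duplicates):
  slowly again: 7
  again stand: 6
  stand stand: 6
  again slowly: 5
  stand again: 5
  again again: 4
  slowly slowly: 4
  stand slowly: 4
  … (1 more repeated)
34 duplicate windows → 43 − 34 = 9 distinct.

9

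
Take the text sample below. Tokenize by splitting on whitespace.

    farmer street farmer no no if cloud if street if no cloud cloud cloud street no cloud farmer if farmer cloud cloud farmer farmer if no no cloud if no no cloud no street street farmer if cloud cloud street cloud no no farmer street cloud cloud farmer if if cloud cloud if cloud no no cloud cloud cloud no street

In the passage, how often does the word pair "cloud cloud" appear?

8

Scanning the 60 overlapping bigram windows for "cloud cloud":
  position 12–13: cloud cloud
  position 13–14: cloud cloud
  position 21–22: cloud cloud
  position 38–39: cloud cloud
  position 46–47: cloud cloud
  position 51–52: cloud cloud
  position 57–58: cloud cloud
  position 58–59: cloud cloud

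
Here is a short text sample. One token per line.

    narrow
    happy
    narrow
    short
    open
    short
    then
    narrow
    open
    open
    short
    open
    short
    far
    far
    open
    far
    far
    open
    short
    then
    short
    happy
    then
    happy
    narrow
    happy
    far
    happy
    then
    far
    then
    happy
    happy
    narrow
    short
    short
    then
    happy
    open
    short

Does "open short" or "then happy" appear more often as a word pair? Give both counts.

"open short": 5 occurrences
"then happy": 3 occurrences

"open short" (5 vs 3)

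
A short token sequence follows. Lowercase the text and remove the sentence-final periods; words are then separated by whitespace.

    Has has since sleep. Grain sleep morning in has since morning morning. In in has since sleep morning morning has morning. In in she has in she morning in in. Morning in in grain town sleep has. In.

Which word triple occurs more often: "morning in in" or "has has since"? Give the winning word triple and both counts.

"morning in in" (4 vs 1)

"morning in in": 4 occurrences
"has has since": 1 occurrence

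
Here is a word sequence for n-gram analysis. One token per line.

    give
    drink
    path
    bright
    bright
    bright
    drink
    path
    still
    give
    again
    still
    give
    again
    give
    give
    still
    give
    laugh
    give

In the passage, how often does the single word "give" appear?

7

Scanning the 20 tokens for "give":
  position 1: give
  position 10: give
  position 13: give
  position 15: give
  position 16: give
  position 18: give
  position 20: give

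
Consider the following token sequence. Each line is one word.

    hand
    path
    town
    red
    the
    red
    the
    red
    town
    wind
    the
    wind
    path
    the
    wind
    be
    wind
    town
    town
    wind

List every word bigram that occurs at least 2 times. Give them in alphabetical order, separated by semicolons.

red the; the red; the wind; town wind

Bigram counts meeting the condition (at least 2 times):
  red the: 2
  the red: 2
  the wind: 2
  town wind: 2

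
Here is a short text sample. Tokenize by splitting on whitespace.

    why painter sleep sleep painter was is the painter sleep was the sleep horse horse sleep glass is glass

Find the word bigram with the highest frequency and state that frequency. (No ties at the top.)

Bigram frequencies (highest first):
  painter sleep: 2
  why painter: 1
  sleep sleep: 1
  sleep painter: 1
  painter was: 1
  was is: 1
  … (11 more, each ≤ 1)

"painter sleep", 2 times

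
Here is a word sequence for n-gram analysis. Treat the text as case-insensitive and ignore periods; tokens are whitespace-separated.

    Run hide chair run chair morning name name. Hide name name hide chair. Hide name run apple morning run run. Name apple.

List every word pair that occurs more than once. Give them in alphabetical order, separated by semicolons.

Bigram counts meeting the condition (more than once):
  hide chair: 2
  hide name: 2
  name hide: 2
  name name: 2

hide chair; hide name; name hide; name name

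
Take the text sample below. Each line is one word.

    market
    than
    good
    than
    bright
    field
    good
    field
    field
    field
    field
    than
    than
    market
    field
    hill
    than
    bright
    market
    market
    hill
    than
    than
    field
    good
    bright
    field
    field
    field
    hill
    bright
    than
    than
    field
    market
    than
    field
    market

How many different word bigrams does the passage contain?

22

38 tokens → 37 bigram windows in total.
Repeated bigrams (each contributes count−1 duplicates):
  field field: 5
  than field: 3
  than than: 3
  bright field: 2
  field good: 2
  field hill: 2
  field market: 2
  hill than: 2
  … (2 more repeated)
15 duplicate windows → 37 − 15 = 22 distinct.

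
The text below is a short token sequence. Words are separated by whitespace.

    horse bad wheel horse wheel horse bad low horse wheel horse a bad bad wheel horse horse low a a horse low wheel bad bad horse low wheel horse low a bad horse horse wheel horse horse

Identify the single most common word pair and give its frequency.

Bigram frequencies (highest first):
  wheel horse: 6
  horse low: 4
  horse wheel: 3
  horse horse: 3
  horse bad: 2
  bad wheel: 2
  … (11 more, each ≤ 2)

"wheel horse", 6 times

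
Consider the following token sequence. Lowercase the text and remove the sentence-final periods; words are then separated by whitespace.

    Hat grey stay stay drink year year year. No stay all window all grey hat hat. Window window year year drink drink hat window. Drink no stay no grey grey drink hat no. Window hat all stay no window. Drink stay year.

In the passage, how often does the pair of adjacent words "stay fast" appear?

0

Scanning the 41 overlapping bigram windows for "stay fast":
  (none found)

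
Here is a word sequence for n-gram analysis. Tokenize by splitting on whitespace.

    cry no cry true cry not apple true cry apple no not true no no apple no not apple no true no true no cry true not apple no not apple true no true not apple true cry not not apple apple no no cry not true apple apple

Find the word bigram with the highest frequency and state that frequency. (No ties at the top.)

"not apple", 6 times

Bigram frequencies (highest first):
  not apple: 6
  apple no: 5
  true no: 4
  no cry: 3
  true cry: 3
  cry not: 3
  … (13 more, each ≤ 3)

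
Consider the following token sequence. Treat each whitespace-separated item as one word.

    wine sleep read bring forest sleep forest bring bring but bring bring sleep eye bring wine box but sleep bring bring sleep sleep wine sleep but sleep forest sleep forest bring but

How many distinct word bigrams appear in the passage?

32 tokens → 31 bigram windows in total.
Repeated bigrams (each contributes count−1 duplicates):
  bring bring: 3
  sleep forest: 3
  bring but: 2
  bring sleep: 2
  but sleep: 2
  forest bring: 2
  forest sleep: 2
  wine sleep: 2
10 duplicate windows → 31 − 10 = 21 distinct.

21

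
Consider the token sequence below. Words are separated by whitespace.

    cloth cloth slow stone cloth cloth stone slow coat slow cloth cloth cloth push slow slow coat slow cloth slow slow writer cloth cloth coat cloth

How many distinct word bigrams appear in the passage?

26 tokens → 25 bigram windows in total.
Repeated bigrams (each contributes count−1 duplicates):
  cloth cloth: 5
  cloth slow: 2
  coat slow: 2
  slow cloth: 2
  slow coat: 2
  slow slow: 2
9 duplicate windows → 25 − 9 = 16 distinct.

16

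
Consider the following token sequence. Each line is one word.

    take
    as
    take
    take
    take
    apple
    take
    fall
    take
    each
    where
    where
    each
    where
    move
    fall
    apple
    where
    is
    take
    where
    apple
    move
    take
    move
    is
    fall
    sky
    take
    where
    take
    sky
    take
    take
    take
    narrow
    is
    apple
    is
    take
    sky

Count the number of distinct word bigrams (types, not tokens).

41 tokens → 40 bigram windows in total.
Repeated bigrams (each contributes count−1 duplicates):
  take take: 4
  each where: 2
  is take: 2
  sky take: 2
  take sky: 2
  take where: 2
8 duplicate windows → 40 − 8 = 32 distinct.

32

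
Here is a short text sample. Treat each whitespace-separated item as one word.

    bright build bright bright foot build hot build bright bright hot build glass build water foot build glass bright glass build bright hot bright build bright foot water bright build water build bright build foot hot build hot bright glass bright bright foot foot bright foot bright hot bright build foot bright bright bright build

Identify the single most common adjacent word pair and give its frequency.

"bright build", 6 times

Bigram frequencies (highest first):
  bright build: 6
  build bright: 5
  bright bright: 5
  bright foot: 4
  hot build: 3
  bright hot: 3
  … (16 more, each ≤ 3)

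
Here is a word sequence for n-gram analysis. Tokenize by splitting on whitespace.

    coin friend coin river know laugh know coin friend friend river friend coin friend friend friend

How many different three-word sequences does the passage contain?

16 tokens → 14 trigram windows in total.
Repeated trigrams (each contributes count−1 duplicates):
  coin friend friend: 2
1 duplicate windows → 14 − 1 = 13 distinct.

13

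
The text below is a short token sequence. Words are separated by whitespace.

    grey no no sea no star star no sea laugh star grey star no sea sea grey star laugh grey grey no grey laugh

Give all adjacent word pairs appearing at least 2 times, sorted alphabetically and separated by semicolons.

grey no; grey star; no sea; star no

Bigram counts meeting the condition (at least 2 times):
  grey no: 2
  grey star: 2
  no sea: 3
  star no: 2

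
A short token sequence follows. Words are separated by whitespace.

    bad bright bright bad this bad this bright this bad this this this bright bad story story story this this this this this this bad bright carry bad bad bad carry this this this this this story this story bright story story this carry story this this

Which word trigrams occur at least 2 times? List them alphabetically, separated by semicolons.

Trigram counts meeting the condition (at least 2 times):
  story story this: 2
  story this this: 2
  this bad this: 2
  this this this: 8

story story this; story this this; this bad this; this this this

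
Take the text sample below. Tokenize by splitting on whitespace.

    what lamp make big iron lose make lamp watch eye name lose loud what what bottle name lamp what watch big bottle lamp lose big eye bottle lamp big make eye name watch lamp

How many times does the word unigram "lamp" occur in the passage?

6

Scanning the 34 tokens for "lamp":
  position 2: lamp
  position 8: lamp
  position 18: lamp
  position 23: lamp
  position 28: lamp
  position 34: lamp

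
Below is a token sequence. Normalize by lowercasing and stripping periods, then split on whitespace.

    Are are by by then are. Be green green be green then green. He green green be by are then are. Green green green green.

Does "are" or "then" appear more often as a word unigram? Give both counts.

"are": 5 occurrences
"then": 3 occurrences

"are" (5 vs 3)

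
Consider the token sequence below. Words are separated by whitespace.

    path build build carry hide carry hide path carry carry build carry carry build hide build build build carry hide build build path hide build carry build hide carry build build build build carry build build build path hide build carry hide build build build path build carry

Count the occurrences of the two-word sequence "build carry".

Scanning the 47 overlapping bigram windows for "build carry":
  position 3–4: build carry
  position 11–12: build carry
  position 18–19: build carry
  position 25–26: build carry
  position 33–34: build carry
  position 40–41: build carry
  position 47–48: build carry

7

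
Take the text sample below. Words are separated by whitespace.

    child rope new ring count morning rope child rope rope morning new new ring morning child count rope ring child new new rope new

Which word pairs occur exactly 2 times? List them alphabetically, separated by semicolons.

child rope; new new; new ring; rope new

Bigram counts meeting the condition (exactly 2 times):
  child rope: 2
  new new: 2
  new ring: 2
  rope new: 2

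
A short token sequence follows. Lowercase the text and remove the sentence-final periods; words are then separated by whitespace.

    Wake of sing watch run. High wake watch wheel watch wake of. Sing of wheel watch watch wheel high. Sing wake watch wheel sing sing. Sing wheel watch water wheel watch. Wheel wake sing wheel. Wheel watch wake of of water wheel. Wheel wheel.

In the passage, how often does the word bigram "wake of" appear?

3

Scanning the 43 overlapping bigram windows for "wake of":
  position 1–2: wake of
  position 11–12: wake of
  position 38–39: wake of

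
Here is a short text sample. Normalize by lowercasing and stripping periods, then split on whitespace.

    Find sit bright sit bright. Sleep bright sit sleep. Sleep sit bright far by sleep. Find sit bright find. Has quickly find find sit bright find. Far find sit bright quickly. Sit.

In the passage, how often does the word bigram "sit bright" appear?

6

Scanning the 31 overlapping bigram windows for "sit bright":
  position 2–3: sit bright
  position 4–5: sit bright
  position 11–12: sit bright
  position 17–18: sit bright
  position 24–25: sit bright
  position 29–30: sit bright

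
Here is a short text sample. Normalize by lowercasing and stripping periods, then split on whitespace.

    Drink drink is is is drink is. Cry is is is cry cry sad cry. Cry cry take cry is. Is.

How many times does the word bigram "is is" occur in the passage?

5

Scanning the 20 overlapping bigram windows for "is is":
  position 3–4: is is
  position 4–5: is is
  position 9–10: is is
  position 10–11: is is
  position 20–21: is is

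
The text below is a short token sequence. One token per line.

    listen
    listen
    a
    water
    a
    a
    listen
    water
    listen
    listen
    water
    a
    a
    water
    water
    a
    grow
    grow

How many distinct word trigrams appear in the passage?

15

18 tokens → 16 trigram windows in total.
Repeated trigrams (each contributes count−1 duplicates):
  water a a: 2
1 duplicate windows → 16 − 1 = 15 distinct.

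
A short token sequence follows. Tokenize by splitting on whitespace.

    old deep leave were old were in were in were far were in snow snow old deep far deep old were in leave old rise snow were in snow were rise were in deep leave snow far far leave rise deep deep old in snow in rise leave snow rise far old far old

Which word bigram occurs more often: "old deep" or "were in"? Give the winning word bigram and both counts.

"were in" (6 vs 2)

"old deep": 2 occurrences
"were in": 6 occurrences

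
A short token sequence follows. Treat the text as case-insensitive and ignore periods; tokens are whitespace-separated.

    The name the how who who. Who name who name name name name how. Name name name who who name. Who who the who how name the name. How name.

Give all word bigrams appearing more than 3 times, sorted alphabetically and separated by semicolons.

name name; who who

Bigram counts meeting the condition (more than 3 times):
  name name: 5
  who who: 4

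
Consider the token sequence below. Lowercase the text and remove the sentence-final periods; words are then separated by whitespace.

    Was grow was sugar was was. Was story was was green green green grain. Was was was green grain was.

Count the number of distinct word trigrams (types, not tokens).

15

20 tokens → 18 trigram windows in total.
Repeated trigrams (each contributes count−1 duplicates):
  green grain was: 2
  was was green: 2
  was was was: 2
3 duplicate windows → 18 − 3 = 15 distinct.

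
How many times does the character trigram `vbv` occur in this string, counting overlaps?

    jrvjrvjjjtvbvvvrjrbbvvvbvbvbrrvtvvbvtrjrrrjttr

Sliding a length-3 window over the 46 characters (44 positions):
  position 11–13: vbv
  position 23–25: vbv
  position 25–27: vbv
  position 34–36: vbv

4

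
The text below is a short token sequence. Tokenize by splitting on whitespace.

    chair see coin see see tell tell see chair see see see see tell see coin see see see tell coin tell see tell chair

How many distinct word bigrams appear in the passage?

25 tokens → 24 bigram windows in total.
Repeated bigrams (each contributes count−1 duplicates):
  see see: 6
  see tell: 4
  tell see: 3
  chair see: 2
  coin see: 2
  see coin: 2
13 duplicate windows → 24 − 13 = 11 distinct.

11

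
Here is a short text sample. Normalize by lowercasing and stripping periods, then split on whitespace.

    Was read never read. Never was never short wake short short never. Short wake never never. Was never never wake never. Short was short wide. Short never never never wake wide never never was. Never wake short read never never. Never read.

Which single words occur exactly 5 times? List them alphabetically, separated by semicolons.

Unigram counts meeting the condition (exactly 5 times):
  wake: 5
  was: 5

wake; was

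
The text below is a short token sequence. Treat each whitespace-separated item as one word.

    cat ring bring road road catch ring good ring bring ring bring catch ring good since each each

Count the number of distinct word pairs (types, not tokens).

13

18 tokens → 17 bigram windows in total.
Repeated bigrams (each contributes count−1 duplicates):
  ring bring: 3
  catch ring: 2
  ring good: 2
4 duplicate windows → 17 − 4 = 13 distinct.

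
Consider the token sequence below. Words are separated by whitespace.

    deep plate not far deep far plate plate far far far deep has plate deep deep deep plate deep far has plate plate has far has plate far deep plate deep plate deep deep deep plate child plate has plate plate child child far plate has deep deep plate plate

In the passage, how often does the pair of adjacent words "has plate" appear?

4

Scanning the 49 overlapping bigram windows for "has plate":
  position 13–14: has plate
  position 21–22: has plate
  position 26–27: has plate
  position 39–40: has plate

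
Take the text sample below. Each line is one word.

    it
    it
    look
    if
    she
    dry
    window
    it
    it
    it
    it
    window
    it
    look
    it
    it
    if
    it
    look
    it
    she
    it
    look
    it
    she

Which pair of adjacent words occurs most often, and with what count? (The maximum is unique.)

"it it", 5 times

Bigram frequencies (highest first):
  it it: 5
  it look: 4
  look it: 3
  window it: 2
  it she: 2
  look if: 1
  … (7 more, each ≤ 1)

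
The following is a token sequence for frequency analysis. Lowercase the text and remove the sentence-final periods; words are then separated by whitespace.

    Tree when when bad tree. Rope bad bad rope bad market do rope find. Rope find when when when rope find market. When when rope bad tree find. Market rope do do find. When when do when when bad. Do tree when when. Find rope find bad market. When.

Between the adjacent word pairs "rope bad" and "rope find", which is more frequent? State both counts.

"rope bad": 3 occurrences
"rope find": 4 occurrences

"rope find" (4 vs 3)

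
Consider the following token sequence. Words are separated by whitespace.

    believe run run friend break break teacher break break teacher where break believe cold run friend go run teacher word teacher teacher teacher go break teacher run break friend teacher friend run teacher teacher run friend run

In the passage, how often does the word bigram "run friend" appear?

3

Scanning the 36 overlapping bigram windows for "run friend":
  position 3–4: run friend
  position 15–16: run friend
  position 35–36: run friend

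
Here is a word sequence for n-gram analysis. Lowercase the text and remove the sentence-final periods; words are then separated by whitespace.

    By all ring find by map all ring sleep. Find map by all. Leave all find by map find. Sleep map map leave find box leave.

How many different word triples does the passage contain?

26 tokens → 24 trigram windows in total.
Repeated trigrams (each contributes count−1 duplicates):
  find by map: 2
1 duplicate windows → 24 − 1 = 23 distinct.

23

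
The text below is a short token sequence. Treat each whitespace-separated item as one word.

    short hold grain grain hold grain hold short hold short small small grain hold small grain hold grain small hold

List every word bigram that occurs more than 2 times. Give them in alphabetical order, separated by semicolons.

Bigram counts meeting the condition (more than 2 times):
  grain hold: 4
  hold grain: 3

grain hold; hold grain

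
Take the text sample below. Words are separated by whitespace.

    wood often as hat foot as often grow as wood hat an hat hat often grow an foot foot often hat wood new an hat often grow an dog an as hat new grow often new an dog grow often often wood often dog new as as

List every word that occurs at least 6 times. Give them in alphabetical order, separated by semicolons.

Unigram counts meeting the condition (at least 6 times):
  an: 6
  as: 6
  hat: 7
  often: 9

an; as; hat; often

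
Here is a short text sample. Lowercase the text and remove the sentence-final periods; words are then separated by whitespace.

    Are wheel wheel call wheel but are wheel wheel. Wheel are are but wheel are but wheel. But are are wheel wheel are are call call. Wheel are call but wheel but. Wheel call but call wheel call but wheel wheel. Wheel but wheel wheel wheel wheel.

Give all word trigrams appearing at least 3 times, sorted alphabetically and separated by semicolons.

Trigram counts meeting the condition (at least 3 times):
  are wheel wheel: 3
  wheel wheel wheel: 4

are wheel wheel; wheel wheel wheel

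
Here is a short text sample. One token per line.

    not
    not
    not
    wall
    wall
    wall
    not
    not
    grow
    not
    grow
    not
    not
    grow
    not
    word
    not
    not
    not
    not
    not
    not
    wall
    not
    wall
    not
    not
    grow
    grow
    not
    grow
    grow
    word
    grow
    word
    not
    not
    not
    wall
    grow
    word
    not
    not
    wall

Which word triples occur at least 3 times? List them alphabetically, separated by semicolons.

Trigram counts meeting the condition (at least 3 times):
  not grow not: 3
  not not grow: 3
  not not not: 6
  not not wall: 4
  word not not: 3

not grow not; not not grow; not not not; not not wall; word not not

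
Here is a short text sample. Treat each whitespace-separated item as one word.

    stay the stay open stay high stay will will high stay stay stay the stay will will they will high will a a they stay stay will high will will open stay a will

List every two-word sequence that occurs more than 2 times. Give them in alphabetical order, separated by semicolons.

Bigram counts meeting the condition (more than 2 times):
  stay stay: 3
  stay will: 3
  will high: 3
  will will: 3

stay stay; stay will; will high; will will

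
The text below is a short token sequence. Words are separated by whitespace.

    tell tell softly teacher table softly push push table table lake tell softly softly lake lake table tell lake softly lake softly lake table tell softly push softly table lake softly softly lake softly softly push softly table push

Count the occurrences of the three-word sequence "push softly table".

2

Scanning the 37 overlapping trigram windows for "push softly table":
  position 27–29: push softly table
  position 36–38: push softly table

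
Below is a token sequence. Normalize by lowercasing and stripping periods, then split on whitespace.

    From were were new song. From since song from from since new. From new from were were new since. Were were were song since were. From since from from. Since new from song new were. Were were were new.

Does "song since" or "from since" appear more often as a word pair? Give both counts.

"song since": 1 occurrence
"from since": 4 occurrences

"from since" (4 vs 1)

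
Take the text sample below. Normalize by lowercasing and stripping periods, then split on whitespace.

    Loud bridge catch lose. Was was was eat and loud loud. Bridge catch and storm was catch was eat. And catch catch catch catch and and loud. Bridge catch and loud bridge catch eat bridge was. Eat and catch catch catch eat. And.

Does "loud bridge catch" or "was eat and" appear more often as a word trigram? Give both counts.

"loud bridge catch" (4 vs 3)

"loud bridge catch": 4 occurrences
"was eat and": 3 occurrences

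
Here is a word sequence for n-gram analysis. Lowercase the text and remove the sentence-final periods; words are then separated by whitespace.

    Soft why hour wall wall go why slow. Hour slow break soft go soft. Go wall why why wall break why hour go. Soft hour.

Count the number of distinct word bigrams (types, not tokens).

25 tokens → 24 bigram windows in total.
Repeated bigrams (each contributes count−1 duplicates):
  go soft: 2
  soft go: 2
  why hour: 2
3 duplicate windows → 24 − 3 = 21 distinct.

21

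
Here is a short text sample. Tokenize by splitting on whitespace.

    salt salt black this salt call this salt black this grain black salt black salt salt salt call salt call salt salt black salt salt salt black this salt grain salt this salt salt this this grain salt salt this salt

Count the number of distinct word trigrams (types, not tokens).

41 tokens → 39 trigram windows in total.
Repeated trigrams (each contributes count−1 duplicates):
  salt black this: 3
  salt salt black: 3
  black salt salt: 2
  black this salt: 2
  salt black salt: 2
  salt call salt: 2
  salt salt salt: 2
  salt salt this: 2
  … (1 more repeated)
11 duplicate windows → 39 − 11 = 28 distinct.

28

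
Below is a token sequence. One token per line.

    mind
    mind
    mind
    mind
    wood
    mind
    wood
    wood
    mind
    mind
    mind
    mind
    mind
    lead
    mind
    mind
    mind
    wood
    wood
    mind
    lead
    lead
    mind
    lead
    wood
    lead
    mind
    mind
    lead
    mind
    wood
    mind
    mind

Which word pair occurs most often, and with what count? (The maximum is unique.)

Bigram frequencies (highest first):
  mind mind: 11
  mind wood: 4
  wood mind: 4
  mind lead: 4
  lead mind: 4
  wood wood: 2
  … (3 more, each ≤ 1)

"mind mind", 11 times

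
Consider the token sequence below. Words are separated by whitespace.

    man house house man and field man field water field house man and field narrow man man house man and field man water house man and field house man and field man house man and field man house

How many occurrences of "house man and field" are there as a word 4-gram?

Scanning the 35 overlapping 4-gram windows for "house man and field":
  position 3–6: house man and field
  position 11–14: house man and field
  position 18–21: house man and field
  position 24–27: house man and field
  position 28–31: house man and field
  position 33–36: house man and field

6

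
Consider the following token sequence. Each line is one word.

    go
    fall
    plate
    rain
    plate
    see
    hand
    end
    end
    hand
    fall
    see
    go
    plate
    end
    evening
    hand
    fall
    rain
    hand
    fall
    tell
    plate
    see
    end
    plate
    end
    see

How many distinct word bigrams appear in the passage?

28 tokens → 27 bigram windows in total.
Repeated bigrams (each contributes count−1 duplicates):
  hand fall: 3
  plate end: 2
  plate see: 2
4 duplicate windows → 27 − 4 = 23 distinct.

23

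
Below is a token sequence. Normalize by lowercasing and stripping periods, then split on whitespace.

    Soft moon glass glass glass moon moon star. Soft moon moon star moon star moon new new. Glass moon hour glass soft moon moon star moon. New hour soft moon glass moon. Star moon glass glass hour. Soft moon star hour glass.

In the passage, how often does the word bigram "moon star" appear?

Scanning the 41 overlapping bigram windows for "moon star":
  position 7–8: moon star
  position 11–12: moon star
  position 13–14: moon star
  position 24–25: moon star
  position 32–33: moon star
  position 39–40: moon star

6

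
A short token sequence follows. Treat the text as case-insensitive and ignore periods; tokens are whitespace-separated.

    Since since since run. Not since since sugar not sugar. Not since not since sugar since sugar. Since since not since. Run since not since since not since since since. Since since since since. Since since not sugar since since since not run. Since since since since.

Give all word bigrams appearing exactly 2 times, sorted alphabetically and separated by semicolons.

not sugar; run since; since run; sugar not

Bigram counts meeting the condition (exactly 2 times):
  not sugar: 2
  run since: 2
  since run: 2
  sugar not: 2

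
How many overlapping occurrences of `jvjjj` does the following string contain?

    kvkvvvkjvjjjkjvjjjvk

2

Sliding a length-5 window over the 20 characters (16 positions):
  position 8–12: jvjjj
  position 14–18: jvjjj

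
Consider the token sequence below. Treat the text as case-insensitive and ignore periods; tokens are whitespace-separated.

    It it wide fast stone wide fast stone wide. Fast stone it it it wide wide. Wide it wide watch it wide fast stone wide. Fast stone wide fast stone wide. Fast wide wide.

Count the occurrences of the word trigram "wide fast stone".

Scanning the 32 overlapping trigram windows for "wide fast stone":
  position 3–5: wide fast stone
  position 6–8: wide fast stone
  position 9–11: wide fast stone
  position 22–24: wide fast stone
  position 25–27: wide fast stone
  position 28–30: wide fast stone

6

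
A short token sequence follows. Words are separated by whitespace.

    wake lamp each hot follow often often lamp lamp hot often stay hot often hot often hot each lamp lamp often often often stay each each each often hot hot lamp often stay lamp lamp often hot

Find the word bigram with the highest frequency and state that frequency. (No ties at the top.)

Bigram frequencies (highest first):
  often hot: 4
  often often: 3
  lamp lamp: 3
  hot often: 3
  often stay: 3
  lamp often: 3
  … (16 more, each ≤ 2)

"often hot", 4 times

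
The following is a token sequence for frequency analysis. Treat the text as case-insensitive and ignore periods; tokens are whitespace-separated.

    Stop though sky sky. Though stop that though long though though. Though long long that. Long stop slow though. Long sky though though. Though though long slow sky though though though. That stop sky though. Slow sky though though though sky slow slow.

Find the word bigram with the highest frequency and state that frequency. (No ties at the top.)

"though though", 9 times

Bigram frequencies (highest first):
  though though: 9
  sky though: 5
  though long: 4
  though sky: 2
  slow sky: 2
  stop though: 1
  … (19 more, each ≤ 1)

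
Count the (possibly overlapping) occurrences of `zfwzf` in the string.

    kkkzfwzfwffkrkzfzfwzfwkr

Sliding a length-5 window over the 24 characters (20 positions):
  position 4–8: zfwzf
  position 17–21: zfwzf

2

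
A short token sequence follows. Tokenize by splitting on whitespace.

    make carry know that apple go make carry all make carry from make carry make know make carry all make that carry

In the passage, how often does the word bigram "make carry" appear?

Scanning the 21 overlapping bigram windows for "make carry":
  position 1–2: make carry
  position 7–8: make carry
  position 10–11: make carry
  position 13–14: make carry
  position 17–18: make carry

5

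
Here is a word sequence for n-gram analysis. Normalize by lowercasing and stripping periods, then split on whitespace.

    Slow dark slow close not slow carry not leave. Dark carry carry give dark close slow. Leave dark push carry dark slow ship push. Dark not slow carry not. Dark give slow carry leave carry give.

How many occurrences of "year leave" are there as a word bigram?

0

Scanning the 35 overlapping bigram windows for "year leave":
  (none found)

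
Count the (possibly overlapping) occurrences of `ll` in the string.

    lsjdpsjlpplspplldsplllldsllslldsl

6

Sliding a length-2 window over the 33 characters (32 positions):
  position 15–16: ll
  position 20–21: ll
  position 21–22: ll
  position 22–23: ll
  position 26–27: ll
  position 29–30: ll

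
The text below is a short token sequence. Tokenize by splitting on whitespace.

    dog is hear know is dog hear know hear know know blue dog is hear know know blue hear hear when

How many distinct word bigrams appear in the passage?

21 tokens → 20 bigram windows in total.
Repeated bigrams (each contributes count−1 duplicates):
  hear know: 4
  dog is: 2
  is hear: 2
  know blue: 2
  know know: 2
7 duplicate windows → 20 − 7 = 13 distinct.

13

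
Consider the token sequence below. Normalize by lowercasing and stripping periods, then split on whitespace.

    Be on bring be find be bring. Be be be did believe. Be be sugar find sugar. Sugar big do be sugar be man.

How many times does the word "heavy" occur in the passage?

Scanning the 24 tokens for "heavy":
  (none found)

0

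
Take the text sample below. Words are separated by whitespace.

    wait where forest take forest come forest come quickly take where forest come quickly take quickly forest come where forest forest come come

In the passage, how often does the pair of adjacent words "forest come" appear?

5

Scanning the 22 overlapping bigram windows for "forest come":
  position 5–6: forest come
  position 7–8: forest come
  position 12–13: forest come
  position 17–18: forest come
  position 21–22: forest come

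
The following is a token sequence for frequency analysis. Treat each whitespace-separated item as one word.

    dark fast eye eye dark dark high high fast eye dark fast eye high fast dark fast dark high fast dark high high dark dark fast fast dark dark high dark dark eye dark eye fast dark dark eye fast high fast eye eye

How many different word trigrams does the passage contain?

44 tokens → 42 trigram windows in total.
Repeated trigrams (each contributes count−1 duplicates):
  dark dark eye: 2
  dark dark high: 2
  dark eye fast: 2
  dark fast eye: 2
  dark high high: 2
  fast dark dark: 2
  fast dark high: 2
  fast eye eye: 2
  … (3 more repeated)
11 duplicate windows → 42 − 11 = 31 distinct.

31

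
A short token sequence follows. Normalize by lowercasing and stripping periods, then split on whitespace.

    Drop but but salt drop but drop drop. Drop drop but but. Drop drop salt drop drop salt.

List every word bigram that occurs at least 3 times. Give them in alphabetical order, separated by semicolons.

drop but; drop drop

Bigram counts meeting the condition (at least 3 times):
  drop but: 3
  drop drop: 5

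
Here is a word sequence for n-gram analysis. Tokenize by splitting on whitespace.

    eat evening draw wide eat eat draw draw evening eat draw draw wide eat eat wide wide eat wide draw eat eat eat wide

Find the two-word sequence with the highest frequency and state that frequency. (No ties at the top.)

"eat eat", 4 times

Bigram frequencies (highest first):
  eat eat: 4
  wide eat: 3
  eat wide: 3
  draw wide: 2
  eat draw: 2
  draw draw: 2
  … (7 more, each ≤ 1)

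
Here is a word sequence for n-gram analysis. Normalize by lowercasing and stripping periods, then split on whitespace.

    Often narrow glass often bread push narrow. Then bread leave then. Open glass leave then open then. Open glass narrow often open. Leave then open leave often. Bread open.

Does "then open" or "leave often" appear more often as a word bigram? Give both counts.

"then open": 4 occurrences
"leave often": 1 occurrence

"then open" (4 vs 1)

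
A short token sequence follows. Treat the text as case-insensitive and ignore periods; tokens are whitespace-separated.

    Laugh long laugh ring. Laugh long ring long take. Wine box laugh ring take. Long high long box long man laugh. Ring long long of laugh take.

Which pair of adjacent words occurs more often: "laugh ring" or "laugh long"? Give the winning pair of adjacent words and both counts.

"laugh ring" (3 vs 2)

"laugh ring": 3 occurrences
"laugh long": 2 occurrences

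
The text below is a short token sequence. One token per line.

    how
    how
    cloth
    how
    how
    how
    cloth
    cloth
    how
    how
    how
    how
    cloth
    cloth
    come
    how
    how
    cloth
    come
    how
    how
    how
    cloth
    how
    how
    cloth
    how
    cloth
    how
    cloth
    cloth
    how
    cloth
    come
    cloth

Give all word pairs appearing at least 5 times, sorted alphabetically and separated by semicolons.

Bigram counts meeting the condition (at least 5 times):
  cloth how: 6
  how cloth: 9
  how how: 10

cloth how; how cloth; how how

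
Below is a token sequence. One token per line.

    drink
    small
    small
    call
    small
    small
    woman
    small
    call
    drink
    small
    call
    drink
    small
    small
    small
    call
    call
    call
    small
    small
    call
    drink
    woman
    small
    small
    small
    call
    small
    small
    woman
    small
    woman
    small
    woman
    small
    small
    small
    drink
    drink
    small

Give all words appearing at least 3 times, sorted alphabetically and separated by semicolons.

call; drink; small; woman

Unigram counts meeting the condition (at least 3 times):
  call: 8
  drink: 6
  small: 22
  woman: 5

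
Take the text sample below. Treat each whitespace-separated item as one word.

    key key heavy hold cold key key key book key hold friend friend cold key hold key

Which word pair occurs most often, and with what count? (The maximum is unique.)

Bigram frequencies (highest first):
  key key: 3
  cold key: 2
  key hold: 2
  key heavy: 1
  heavy hold: 1
  hold cold: 1
  … (6 more, each ≤ 1)

"key key", 3 times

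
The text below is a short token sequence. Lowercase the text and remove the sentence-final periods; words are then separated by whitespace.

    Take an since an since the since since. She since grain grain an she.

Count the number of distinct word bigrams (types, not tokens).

14 tokens → 13 bigram windows in total.
Repeated bigrams (each contributes count−1 duplicates):
  an since: 2
1 duplicate windows → 13 − 1 = 12 distinct.

12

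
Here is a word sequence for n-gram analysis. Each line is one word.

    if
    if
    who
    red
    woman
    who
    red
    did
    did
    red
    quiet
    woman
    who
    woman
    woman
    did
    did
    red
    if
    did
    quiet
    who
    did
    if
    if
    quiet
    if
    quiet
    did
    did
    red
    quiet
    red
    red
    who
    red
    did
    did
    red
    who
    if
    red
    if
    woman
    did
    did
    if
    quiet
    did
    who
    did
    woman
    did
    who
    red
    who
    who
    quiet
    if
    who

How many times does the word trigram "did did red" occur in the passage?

Scanning the 58 overlapping trigram windows for "did did red":
  position 8–10: did did red
  position 16–18: did did red
  position 29–31: did did red
  position 37–39: did did red

4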